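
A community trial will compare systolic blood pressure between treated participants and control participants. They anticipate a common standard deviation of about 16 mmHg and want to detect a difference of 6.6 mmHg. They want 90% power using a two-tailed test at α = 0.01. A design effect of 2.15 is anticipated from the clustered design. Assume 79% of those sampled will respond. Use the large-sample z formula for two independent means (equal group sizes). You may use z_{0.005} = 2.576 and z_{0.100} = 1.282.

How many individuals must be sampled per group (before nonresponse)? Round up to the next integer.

n = 477 per group

n = (z_{α/2} + z_β)² · (σ₁² + σ₂²) / δ²
  = (2.576 + 1.282)² · (2·16² = 512) / 6.6²
  = 14.8842 · 512 / 43.56
  = 174.95
Design effect: 2.15 × 174.95 = 376.14.
Adjust for 79% response: 376.14 / 0.79 = 476.12.
Round up → n = 477 per group.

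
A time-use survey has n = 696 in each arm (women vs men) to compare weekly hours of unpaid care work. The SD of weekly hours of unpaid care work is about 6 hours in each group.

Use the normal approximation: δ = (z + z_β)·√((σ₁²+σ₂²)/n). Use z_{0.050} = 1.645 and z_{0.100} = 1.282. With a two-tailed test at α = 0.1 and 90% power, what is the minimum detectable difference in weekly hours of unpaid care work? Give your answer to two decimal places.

δ = (z_{α/2} + z_β) · √((σ₁²+σ₂²)/n)
  = (1.645 + 1.282) · √(72/696)
  = 2.927 · √0.10345
  = 2.927 · 0.3216
  = 0.9414

Minimum detectable difference ≈ 0.94 hours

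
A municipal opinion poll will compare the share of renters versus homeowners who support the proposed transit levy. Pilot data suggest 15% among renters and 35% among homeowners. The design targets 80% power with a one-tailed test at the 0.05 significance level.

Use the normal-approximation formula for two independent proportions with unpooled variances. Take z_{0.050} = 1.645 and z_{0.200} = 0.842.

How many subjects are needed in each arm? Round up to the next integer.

n = (z_α + z_β)² · [p₁(1−p₁) + p₂(1−p₂)] / (p₁ − p₂)²
  = (1.645 + 0.842)² · (0.15·0.85 + 0.35·0.65) / (-0.20)²
  = (2.487)² · (0.1275 + 0.2275) / 0.0400
  = 6.1852 · 0.3550 / 0.0400
  = 54.89
Round up → n = 55 per group.

n = 55 per group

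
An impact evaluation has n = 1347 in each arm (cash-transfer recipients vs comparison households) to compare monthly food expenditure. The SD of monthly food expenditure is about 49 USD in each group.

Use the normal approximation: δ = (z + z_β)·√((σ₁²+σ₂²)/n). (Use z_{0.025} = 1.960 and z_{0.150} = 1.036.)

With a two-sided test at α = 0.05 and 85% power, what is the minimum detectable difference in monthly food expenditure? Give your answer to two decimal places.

Minimum detectable difference ≈ 5.66 USD

δ = (z_{α/2} + z_β) · √((σ₁²+σ₂²)/n)
  = (1.960 + 1.036) · √(4802/1347)
  = 2.996 · √3.565
  = 2.996 · 1.8881
  = 5.6568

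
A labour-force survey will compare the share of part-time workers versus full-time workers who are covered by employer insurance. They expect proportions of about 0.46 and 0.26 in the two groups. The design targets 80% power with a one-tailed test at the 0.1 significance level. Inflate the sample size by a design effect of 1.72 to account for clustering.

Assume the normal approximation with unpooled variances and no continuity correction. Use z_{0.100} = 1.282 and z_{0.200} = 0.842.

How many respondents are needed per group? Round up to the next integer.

n = 86 per group

n = (z_α + z_β)² · [p₁(1−p₁) + p₂(1−p₂)] / (p₁ − p₂)²
  = (1.282 + 0.842)² · (0.46·0.54 + 0.26·0.74) / (0.20)²
  = (2.124)² · (0.2484 + 0.1924) / 0.0400
  = 4.5114 · 0.4408 / 0.0400
  = 49.72
Design effect: 1.72 × 49.72 = 85.51.
Round up → n = 86 per group.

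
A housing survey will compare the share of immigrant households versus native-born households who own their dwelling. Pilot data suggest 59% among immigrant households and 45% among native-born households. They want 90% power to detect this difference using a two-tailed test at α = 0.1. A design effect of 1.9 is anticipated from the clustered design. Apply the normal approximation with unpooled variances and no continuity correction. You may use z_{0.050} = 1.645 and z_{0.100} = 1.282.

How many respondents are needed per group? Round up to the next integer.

n = (z_{α/2} + z_β)² · [p₁(1−p₁) + p₂(1−p₂)] / (p₁ − p₂)²
  = (1.645 + 1.282)² · (0.59·0.41 + 0.45·0.55) / (0.14)²
  = (2.927)² · (0.2419 + 0.2475) / 0.0196
  = 8.5673 · 0.4894 / 0.0196
  = 213.92
Design effect: 1.9 × 213.92 = 406.45.
Round up → n = 407 per group.

n = 407 per group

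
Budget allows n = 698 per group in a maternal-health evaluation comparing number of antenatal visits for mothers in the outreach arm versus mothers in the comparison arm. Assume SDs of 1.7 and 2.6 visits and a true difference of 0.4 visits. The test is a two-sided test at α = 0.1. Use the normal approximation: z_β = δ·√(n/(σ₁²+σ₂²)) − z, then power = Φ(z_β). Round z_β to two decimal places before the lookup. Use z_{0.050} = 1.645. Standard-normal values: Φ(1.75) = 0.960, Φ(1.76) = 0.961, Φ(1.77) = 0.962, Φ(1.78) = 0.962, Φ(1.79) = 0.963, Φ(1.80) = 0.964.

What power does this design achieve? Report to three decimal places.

z_β = δ·√(n/(σ₁²+σ₂²)) − z_{α/2}
    = 0.4 · √(698/9.65) − 1.645
    = 0.4 · 8.50480 − 1.645
    = 3.4019 − 1.645 = 1.7569 → 1.76
Power = Φ(1.76) = 0.961.

Power ≈ 0.961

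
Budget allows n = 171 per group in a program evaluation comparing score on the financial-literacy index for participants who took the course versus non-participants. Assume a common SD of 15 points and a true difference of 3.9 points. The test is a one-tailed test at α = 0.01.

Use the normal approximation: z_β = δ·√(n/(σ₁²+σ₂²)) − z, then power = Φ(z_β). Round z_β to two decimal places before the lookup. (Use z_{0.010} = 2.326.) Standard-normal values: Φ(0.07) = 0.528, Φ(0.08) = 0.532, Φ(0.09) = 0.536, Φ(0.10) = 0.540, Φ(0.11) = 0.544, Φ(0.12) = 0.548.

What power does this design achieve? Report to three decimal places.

z_β = δ·√(n/(σ₁²+σ₂²)) − z_α
    = 3.9 · √(171/450) − 2.326
    = 3.9 · 0.61644 − 2.326
    = 2.4041 − 2.326 = 0.0781 → 0.08
Power = Φ(0.08) = 0.532.

Power ≈ 0.532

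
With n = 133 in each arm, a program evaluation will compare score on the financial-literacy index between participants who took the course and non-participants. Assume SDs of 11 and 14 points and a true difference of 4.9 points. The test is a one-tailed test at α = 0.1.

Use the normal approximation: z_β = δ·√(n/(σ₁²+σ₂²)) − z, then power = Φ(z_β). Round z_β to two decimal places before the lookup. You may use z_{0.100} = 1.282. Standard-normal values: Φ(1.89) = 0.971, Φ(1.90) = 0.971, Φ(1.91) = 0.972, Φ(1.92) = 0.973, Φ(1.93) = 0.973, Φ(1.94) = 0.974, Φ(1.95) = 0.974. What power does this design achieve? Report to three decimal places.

Power ≈ 0.971

z_β = δ·√(n/(σ₁²+σ₂²)) − z_α
    = 4.9 · √(133/317) − 1.282
    = 4.9 · 0.64773 − 1.282
    = 3.1739 − 1.282 = 1.8919 → 1.89
Power = Φ(1.89) = 0.971.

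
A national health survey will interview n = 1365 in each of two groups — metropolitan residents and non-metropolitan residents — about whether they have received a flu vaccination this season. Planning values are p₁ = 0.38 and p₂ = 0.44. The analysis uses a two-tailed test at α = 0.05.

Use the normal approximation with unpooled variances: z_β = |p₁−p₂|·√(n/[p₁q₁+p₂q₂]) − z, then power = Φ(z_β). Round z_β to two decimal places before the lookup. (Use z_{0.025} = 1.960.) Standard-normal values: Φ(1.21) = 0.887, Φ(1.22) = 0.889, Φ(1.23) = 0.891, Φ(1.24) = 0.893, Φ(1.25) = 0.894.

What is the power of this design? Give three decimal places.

z_β = |p₁−p₂|·√(n/[p₁q₁+p₂q₂]) − z_{α/2}
    = 0.06 · √(1365/0.4820) − 1.960
    = 0.06 · 53.2161 − 1.960
    = 3.1930 − 1.960 = 1.2330 → 1.23
Power = Φ(1.23) = 0.891.

Power ≈ 0.891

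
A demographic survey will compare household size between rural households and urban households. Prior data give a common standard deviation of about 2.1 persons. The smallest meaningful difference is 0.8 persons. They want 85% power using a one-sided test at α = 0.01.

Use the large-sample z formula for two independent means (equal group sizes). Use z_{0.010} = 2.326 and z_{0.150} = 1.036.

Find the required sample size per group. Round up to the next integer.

n = (z_α + z_β)² · (σ₁² + σ₂²) / δ²
  = (2.326 + 1.036)² · (2·2.1² = 8.82) / 0.8²
  = 11.3030 · 8.82 / 0.64
  = 155.77
Round up → n = 156 per group.

n = 156 per group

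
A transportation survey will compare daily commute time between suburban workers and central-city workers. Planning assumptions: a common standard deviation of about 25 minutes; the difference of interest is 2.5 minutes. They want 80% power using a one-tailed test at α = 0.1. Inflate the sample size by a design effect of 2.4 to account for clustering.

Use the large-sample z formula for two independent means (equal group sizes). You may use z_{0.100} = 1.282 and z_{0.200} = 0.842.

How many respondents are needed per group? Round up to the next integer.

n = (z_α + z_β)² · (σ₁² + σ₂²) / δ²
  = (1.282 + 0.842)² · (2·25² = 1250) / 2.5²
  = 4.5114 · 1250 / 6.25
  = 902.28
Design effect: 2.4 × 902.28 = 2165.46.
Round up → n = 2166 per group.

n = 2166 per group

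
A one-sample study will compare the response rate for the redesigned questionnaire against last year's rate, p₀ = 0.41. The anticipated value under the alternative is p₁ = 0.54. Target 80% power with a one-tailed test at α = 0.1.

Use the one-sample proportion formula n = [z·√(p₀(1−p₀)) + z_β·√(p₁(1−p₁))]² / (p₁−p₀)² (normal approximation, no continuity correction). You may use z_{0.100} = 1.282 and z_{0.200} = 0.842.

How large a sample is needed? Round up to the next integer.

n = 66

n = [z_α·√(p₀q₀) + z_β·√(p₁q₁)]² / (p₁ − p₀)²
  = [1.282·√(0.41·0.59) + 0.842·√(0.54·0.46)]² / (0.13)²
  = [1.282·0.4918 + 0.842·0.4984]² / 0.0169
  = [1.0502]² / 0.0169
  = 65.26
Round up → n = 66.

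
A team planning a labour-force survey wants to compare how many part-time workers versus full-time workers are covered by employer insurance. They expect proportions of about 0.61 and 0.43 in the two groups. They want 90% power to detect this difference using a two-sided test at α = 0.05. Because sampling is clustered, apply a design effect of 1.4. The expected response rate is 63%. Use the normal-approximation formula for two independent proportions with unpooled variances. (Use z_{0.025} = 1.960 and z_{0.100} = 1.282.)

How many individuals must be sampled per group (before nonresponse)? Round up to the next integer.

n = 349 per group

n = (z_{α/2} + z_β)² · [p₁(1−p₁) + p₂(1−p₂)] / (p₁ − p₂)²
  = (1.960 + 1.282)² · (0.61·0.39 + 0.43·0.57) / (0.18)²
  = (3.242)² · (0.2379 + 0.2451) / 0.0324
  = 10.5106 · 0.4830 / 0.0324
  = 156.69
Design effect: 1.4 × 156.69 = 219.36.
Adjust for 63% response: 219.36 / 0.63 = 348.19.
Round up → n = 349 per group.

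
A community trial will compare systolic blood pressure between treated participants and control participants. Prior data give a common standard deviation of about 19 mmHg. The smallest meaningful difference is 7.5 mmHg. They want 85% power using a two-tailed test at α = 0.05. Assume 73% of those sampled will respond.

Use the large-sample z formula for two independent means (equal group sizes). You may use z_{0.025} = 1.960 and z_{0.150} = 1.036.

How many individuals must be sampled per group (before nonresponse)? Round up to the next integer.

n = (z_{α/2} + z_β)² · (σ₁² + σ₂²) / δ²
  = (1.960 + 1.036)² · (2·19² = 722) / 7.5²
  = 8.9760 · 722 / 56.25
  = 115.21
Adjust for 73% response: 115.21 / 0.73 = 157.82.
Round up → n = 158 per group.

n = 158 per group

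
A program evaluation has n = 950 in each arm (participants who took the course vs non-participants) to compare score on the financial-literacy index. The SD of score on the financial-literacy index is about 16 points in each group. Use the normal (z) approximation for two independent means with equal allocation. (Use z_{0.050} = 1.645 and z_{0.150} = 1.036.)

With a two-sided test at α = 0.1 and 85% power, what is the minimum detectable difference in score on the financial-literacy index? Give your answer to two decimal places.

δ = (z_{α/2} + z_β) · √((σ₁²+σ₂²)/n)
  = (1.645 + 1.036) · √(512/950)
  = 2.681 · √0.53895
  = 2.681 · 0.7341
  = 1.9682

Minimum detectable difference ≈ 1.97 points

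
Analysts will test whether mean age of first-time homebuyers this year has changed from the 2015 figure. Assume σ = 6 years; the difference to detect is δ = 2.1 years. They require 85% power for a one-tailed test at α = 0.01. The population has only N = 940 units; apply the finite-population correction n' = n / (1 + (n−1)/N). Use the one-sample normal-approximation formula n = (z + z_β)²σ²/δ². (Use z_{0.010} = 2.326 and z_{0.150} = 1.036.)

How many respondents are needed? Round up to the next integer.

n = (z_α + z_β)² · σ² / δ²
  = (2.326 + 1.036)² · 6² / 2.1²
  = 11.3030 · 36 / 4.41
  = 92.27
Finite-population correction (N = 940): 92.27 / (1 + (92.27 − 1)/940) = 84.10.
Round up → n = 85.

n = 85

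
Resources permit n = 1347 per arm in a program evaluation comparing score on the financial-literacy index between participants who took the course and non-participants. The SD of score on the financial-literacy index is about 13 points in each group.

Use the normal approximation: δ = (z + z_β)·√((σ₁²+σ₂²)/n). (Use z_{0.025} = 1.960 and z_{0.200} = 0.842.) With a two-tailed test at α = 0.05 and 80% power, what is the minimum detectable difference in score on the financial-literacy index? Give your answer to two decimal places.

Minimum detectable difference ≈ 1.40 points

δ = (z_{α/2} + z_β) · √((σ₁²+σ₂²)/n)
  = (1.960 + 0.842) · √(338/1347)
  = 2.802 · √0.25093
  = 2.802 · 0.5009
  = 1.4036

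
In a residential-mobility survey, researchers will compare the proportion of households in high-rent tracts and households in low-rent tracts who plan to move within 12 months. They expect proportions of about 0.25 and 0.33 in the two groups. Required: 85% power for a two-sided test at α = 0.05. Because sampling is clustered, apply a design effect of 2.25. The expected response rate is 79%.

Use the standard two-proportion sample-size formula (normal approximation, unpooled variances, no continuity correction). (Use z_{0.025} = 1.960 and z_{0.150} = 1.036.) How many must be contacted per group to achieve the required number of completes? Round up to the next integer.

n = 1633 per group

n = (z_{α/2} + z_β)² · [p₁(1−p₁) + p₂(1−p₂)] / (p₁ − p₂)²
  = (1.960 + 1.036)² · (0.25·0.75 + 0.33·0.67) / (-0.08)²
  = (2.996)² · (0.1875 + 0.2211) / 0.0064
  = 8.9760 · 0.4086 / 0.0064
  = 573.06
Design effect: 2.25 × 573.06 = 1289.39.
Adjust for 79% response: 1289.39 / 0.79 = 1632.14.
Round up → n = 1633 per group.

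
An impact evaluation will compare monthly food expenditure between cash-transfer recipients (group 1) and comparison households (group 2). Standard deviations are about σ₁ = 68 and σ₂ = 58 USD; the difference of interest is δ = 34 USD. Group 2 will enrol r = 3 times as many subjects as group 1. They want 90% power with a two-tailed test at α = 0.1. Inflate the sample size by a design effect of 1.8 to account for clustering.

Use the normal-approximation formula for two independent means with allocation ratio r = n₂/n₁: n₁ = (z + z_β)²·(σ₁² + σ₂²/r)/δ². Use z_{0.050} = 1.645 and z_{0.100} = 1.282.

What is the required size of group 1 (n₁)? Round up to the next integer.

n₁ = 77

n₁ = (z_{α/2} + z_β)² · (σ₁² + σ₂²/r) / δ²
   = (1.645 + 1.282)² · (68² + 58²/3) / 34²
   = 8.5673 · (4624 + 1121.3) / 1156
   = 8.5673 · 5745.3 / 1156
   = 42.58
Design effect: 1.8 × 42.58 = 76.64.
Round up → n₁ = 77; n₂ = r·n₁ = 3 × 77 = 231.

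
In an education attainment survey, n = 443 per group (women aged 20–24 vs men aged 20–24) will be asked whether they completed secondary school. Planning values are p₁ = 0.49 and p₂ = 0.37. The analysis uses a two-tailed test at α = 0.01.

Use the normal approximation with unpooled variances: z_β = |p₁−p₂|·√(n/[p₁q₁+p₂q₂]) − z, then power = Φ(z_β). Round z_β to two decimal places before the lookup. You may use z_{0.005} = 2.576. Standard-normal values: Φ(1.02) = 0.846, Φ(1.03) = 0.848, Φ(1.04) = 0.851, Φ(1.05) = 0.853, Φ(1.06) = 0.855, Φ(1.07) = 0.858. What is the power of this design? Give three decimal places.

Power ≈ 0.855

z_β = |p₁−p₂|·√(n/[p₁q₁+p₂q₂]) − z_{α/2}
    = 0.12 · √(443/0.4830) − 2.576
    = 0.12 · 30.2851 − 2.576
    = 3.6342 − 2.576 = 1.0582 → 1.06
Power = Φ(1.06) = 0.855.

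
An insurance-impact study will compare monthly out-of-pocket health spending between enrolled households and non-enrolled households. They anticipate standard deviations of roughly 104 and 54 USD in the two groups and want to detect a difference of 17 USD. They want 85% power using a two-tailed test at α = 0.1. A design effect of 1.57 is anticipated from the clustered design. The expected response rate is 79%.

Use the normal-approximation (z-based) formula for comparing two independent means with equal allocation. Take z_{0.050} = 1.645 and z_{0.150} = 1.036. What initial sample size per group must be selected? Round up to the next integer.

n = (z_{α/2} + z_β)² · (σ₁² + σ₂²) / δ²
  = (1.645 + 1.036)² · (104² + 54² = 13732) / 17²
  = 7.1878 · 13732 / 289
  = 341.53
Design effect: 1.57 × 341.53 = 536.20.
Adjust for 79% response: 536.20 / 0.79 = 678.74.
Round up → n = 679 per group.

n = 679 per group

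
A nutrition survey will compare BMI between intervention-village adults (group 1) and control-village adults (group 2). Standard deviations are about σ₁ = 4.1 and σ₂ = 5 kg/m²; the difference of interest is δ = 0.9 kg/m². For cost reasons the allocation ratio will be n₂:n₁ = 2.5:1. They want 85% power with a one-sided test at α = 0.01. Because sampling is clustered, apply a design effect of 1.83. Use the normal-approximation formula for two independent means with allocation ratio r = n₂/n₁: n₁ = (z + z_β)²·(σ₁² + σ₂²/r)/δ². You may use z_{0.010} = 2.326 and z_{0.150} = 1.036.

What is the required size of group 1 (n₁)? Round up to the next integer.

n₁ = 685

n₁ = (z_α + z_β)² · (σ₁² + σ₂²/r) / δ²
   = (2.326 + 1.036)² · (4.1² + 5²/2.5) / 0.9²
   = 11.3030 · (16.81 + 10) / 0.81
   = 11.3030 · 26.81 / 0.81
   = 374.12
Design effect: 1.83 × 374.12 = 684.63.
Round up → n₁ = 685; n₂ = r·n₁ = 2.5 × 685 = 1713.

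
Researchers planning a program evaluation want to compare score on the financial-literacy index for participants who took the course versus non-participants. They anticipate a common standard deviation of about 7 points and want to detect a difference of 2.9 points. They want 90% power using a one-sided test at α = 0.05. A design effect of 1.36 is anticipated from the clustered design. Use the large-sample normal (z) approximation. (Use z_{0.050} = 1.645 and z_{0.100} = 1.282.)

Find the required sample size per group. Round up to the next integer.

n = 136 per group

n = (z_α + z_β)² · (σ₁² + σ₂²) / δ²
  = (1.645 + 1.282)² · (2·7² = 98) / 2.9²
  = 8.5673 · 98 / 8.41
  = 99.83
Design effect: 1.36 × 99.83 = 135.77.
Round up → n = 136 per group.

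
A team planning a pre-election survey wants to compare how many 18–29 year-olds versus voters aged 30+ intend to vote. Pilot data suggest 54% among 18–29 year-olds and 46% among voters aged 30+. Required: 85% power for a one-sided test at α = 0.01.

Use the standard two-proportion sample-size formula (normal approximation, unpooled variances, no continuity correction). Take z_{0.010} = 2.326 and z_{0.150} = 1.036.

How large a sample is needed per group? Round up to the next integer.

n = (z_α + z_β)² · [p₁(1−p₁) + p₂(1−p₂)] / (p₁ − p₂)²
  = (2.326 + 1.036)² · (0.54·0.46 + 0.46·0.54) / (0.08)²
  = (3.362)² · (0.2484 + 0.2484) / 0.0064
  = 11.3030 · 0.4968 / 0.0064
  = 877.40
Round up → n = 878 per group.

n = 878 per group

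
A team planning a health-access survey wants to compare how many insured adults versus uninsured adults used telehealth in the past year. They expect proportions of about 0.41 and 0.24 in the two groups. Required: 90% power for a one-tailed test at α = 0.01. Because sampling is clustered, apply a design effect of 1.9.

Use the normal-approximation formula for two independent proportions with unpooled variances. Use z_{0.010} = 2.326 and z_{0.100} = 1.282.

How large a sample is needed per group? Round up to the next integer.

n = (z_α + z_β)² · [p₁(1−p₁) + p₂(1−p₂)] / (p₁ − p₂)²
  = (2.326 + 1.282)² · (0.41·0.59 + 0.24·0.76) / (0.17)²
  = (3.608)² · (0.2419 + 0.1824) / 0.0289
  = 13.0177 · 0.4243 / 0.0289
  = 191.12
Design effect: 1.9 × 191.12 = 363.13.
Round up → n = 364 per group.

n = 364 per group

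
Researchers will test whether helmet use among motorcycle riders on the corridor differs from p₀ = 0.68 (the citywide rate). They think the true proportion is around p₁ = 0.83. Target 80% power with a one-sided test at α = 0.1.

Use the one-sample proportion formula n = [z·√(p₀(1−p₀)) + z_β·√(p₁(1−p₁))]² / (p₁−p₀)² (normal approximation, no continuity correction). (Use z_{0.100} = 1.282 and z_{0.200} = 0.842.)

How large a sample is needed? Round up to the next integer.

n = 38

n = [z_α·√(p₀q₀) + z_β·√(p₁q₁)]² / (p₁ − p₀)²
  = [1.282·√(0.68·0.32) + 0.842·√(0.83·0.17)]² / (0.15)²
  = [1.282·0.4665 + 0.842·0.3756]² / 0.0225
  = [0.9143]² / 0.0225
  = 37.15
Round up → n = 38.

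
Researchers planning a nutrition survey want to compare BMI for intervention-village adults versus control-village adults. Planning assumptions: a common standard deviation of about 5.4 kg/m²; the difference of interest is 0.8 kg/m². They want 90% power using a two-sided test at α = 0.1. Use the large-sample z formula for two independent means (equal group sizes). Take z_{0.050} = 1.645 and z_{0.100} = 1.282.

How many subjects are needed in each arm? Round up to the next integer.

n = 781 per group

n = (z_{α/2} + z_β)² · (σ₁² + σ₂²) / δ²
  = (1.645 + 1.282)² · (2·5.4² = 58.32) / 0.8²
  = 8.5673 · 58.32 / 0.64
  = 780.70
Round up → n = 781 per group.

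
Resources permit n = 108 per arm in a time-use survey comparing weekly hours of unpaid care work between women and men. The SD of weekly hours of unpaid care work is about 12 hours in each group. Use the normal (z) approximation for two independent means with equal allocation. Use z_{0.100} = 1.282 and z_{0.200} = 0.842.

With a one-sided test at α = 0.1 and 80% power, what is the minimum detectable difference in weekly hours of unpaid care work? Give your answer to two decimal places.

Minimum detectable difference ≈ 3.47 hours

δ = (z_α + z_β) · √((σ₁²+σ₂²)/n)
  = (1.282 + 0.842) · √(288/108)
  = 2.124 · √2.6667
  = 2.124 · 1.6330
  = 3.4685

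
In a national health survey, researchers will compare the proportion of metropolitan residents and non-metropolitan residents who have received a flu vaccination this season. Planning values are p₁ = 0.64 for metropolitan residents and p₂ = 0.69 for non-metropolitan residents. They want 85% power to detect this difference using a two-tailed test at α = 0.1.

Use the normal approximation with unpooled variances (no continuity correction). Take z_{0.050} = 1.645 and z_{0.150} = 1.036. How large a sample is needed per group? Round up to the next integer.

n = (z_{α/2} + z_β)² · [p₁(1−p₁) + p₂(1−p₂)] / (p₁ − p₂)²
  = (1.645 + 1.036)² · (0.64·0.36 + 0.69·0.31) / (-0.05)²
  = (2.681)² · (0.2304 + 0.2139) / 0.0025
  = 7.1878 · 0.4443 / 0.0025
  = 1277.41
Round up → n = 1278 per group.

n = 1278 per group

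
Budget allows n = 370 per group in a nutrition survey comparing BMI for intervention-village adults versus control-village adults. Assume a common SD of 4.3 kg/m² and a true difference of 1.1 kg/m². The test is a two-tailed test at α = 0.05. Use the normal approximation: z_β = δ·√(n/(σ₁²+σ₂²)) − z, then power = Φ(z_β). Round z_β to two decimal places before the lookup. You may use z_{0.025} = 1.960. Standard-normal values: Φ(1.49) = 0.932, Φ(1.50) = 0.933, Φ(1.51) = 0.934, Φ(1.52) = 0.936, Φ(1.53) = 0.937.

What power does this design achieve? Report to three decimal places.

z_β = δ·√(n/(σ₁²+σ₂²)) − z_{α/2}
    = 1.1 · √(370/36.98) − 1.960
    = 1.1 · 3.16313 − 1.960
    = 3.4794 − 1.960 = 1.5194 → 1.52
Power = Φ(1.52) = 0.936.

Power ≈ 0.936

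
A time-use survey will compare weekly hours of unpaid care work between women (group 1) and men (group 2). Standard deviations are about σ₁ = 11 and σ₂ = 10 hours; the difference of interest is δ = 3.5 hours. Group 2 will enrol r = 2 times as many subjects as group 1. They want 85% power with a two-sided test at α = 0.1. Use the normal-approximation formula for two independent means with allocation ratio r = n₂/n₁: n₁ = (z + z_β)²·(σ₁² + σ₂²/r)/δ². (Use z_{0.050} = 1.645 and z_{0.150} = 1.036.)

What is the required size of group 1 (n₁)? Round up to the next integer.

n₁ = (z_{α/2} + z_β)² · (σ₁² + σ₂²/r) / δ²
   = (1.645 + 1.036)² · (11² + 10²/2) / 3.5²
   = 7.1878 · (121 + 50) / 12.25
   = 7.1878 · 171 / 12.25
   = 100.34
Round up → n₁ = 101; n₂ = r·n₁ = 2 × 101 = 202.

n₁ = 101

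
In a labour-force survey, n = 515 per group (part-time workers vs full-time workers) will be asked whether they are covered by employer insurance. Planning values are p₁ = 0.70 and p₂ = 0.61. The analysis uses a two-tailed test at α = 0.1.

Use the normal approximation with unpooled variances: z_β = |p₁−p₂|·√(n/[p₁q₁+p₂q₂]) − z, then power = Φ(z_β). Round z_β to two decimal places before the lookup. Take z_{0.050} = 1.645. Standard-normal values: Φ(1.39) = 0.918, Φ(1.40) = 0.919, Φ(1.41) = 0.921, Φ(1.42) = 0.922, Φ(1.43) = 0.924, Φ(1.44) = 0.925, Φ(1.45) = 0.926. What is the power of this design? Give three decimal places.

Power ≈ 0.921

z_β = |p₁−p₂|·√(n/[p₁q₁+p₂q₂]) − z_{α/2}
    = 0.09 · √(515/0.4479) − 1.645
    = 0.09 · 33.9089 − 1.645
    = 3.0518 − 1.645 = 1.4068 → 1.41
Power = Φ(1.41) = 0.921.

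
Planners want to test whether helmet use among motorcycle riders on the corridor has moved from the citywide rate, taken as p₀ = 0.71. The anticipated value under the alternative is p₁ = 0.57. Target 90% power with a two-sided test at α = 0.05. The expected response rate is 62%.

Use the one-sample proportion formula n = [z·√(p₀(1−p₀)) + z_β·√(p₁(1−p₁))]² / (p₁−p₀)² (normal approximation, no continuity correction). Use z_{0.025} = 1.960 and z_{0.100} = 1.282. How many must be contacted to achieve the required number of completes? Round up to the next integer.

n = [z_{α/2}·√(p₀q₀) + z_β·√(p₁q₁)]² / (p₁ − p₀)²
  = [1.960·√(0.71·0.29) + 1.282·√(0.57·0.43)]² / (-0.14)²
  = [1.960·0.4538 + 1.282·0.4951]² / 0.0196
  = [1.5241]² / 0.0196
  = 118.51
Adjust for 62% response: 118.51 / 0.62 = 191.14.
Round up → n = 192.

n = 192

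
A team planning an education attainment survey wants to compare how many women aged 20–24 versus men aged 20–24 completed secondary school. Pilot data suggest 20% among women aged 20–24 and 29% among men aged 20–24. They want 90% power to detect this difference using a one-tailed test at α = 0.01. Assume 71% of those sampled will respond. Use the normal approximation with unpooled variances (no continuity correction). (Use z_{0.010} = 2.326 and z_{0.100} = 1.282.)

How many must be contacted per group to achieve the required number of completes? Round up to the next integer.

n = (z_α + z_β)² · [p₁(1−p₁) + p₂(1−p₂)] / (p₁ − p₂)²
  = (2.326 + 1.282)² · (0.20·0.80 + 0.29·0.71) / (-0.09)²
  = (3.608)² · (0.1600 + 0.2059) / 0.0081
  = 13.0177 · 0.3659 / 0.0081
  = 588.04
Adjust for 71% response: 588.04 / 0.71 = 828.23.
Round up → n = 829 per group.

n = 829 per group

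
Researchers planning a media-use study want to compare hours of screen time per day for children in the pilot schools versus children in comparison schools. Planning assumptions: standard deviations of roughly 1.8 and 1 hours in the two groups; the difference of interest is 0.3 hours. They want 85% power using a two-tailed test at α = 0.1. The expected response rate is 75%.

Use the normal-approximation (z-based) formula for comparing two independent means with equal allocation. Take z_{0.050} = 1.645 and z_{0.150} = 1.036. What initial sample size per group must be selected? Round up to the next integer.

n = 452 per group

n = (z_{α/2} + z_β)² · (σ₁² + σ₂²) / δ²
  = (1.645 + 1.036)² · (1.8² + 1² = 4.24) / 0.3²
  = 7.1878 · 4.24 / 0.09
  = 338.62
Adjust for 75% response: 338.62 / 0.75 = 451.50.
Round up → n = 452 per group.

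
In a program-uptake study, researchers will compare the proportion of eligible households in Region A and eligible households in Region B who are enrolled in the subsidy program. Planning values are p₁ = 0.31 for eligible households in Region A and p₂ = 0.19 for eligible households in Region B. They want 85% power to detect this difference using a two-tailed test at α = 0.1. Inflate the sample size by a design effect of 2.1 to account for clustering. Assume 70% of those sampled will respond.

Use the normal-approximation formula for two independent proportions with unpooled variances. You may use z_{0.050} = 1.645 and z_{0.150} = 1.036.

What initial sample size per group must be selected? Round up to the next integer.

n = (z_{α/2} + z_β)² · [p₁(1−p₁) + p₂(1−p₂)] / (p₁ − p₂)²
  = (1.645 + 1.036)² · (0.31·0.69 + 0.19·0.81) / (0.12)²
  = (2.681)² · (0.2139 + 0.1539) / 0.0144
  = 7.1878 · 0.3678 / 0.0144
  = 183.59
Design effect: 2.1 × 183.59 = 385.53.
Adjust for 70% response: 385.53 / 0.70 = 550.76.
Round up → n = 551 per group.

n = 551 per group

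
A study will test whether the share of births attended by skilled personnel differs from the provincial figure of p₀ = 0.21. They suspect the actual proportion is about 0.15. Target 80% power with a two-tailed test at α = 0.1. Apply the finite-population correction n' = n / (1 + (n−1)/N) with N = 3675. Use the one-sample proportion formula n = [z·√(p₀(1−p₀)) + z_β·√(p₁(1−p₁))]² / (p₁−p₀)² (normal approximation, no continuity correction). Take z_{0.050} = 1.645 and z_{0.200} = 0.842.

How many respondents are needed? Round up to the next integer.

n = [z_{α/2}·√(p₀q₀) + z_β·√(p₁q₁)]² / (p₁ − p₀)²
  = [1.645·√(0.21·0.79) + 0.842·√(0.15·0.85)]² / (-0.06)²
  = [1.645·0.4073 + 0.842·0.3571]² / 0.0036
  = [0.9707]² / 0.0036
  = 261.73
Finite-population correction (N = 3675): 261.73 / (1 + (261.73 − 1)/3675) = 244.39.
Round up → n = 245.

n = 245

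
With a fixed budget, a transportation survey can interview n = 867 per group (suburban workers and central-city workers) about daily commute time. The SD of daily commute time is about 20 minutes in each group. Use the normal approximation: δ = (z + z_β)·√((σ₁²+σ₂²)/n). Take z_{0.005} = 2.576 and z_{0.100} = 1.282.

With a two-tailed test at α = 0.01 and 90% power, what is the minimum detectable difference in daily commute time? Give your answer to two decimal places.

δ = (z_{α/2} + z_β) · √((σ₁²+σ₂²)/n)
  = (2.576 + 1.282) · √(800/867)
  = 3.858 · √0.92272
  = 3.858 · 0.9606
  = 3.7059

Minimum detectable difference ≈ 3.71 minutes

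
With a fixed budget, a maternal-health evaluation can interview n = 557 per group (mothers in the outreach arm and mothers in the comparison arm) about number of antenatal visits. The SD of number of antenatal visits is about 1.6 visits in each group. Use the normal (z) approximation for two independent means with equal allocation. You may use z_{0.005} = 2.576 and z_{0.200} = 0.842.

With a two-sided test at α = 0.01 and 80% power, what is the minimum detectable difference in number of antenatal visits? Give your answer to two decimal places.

δ = (z_{α/2} + z_β) · √((σ₁²+σ₂²)/n)
  = (2.576 + 0.842) · √(5.12/557)
  = 3.418 · √0.00919
  = 3.418 · 0.0959
  = 0.3277

Minimum detectable difference ≈ 0.33 visits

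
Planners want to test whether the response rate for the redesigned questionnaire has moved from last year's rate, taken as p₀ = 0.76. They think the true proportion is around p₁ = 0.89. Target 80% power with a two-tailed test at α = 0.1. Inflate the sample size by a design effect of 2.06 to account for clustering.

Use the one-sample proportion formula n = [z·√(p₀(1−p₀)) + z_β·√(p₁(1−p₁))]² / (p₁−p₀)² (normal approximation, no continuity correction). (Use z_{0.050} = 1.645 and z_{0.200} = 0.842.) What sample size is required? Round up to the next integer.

n = [z_{α/2}·√(p₀q₀) + z_β·√(p₁q₁)]² / (p₁ − p₀)²
  = [1.645·√(0.76·0.24) + 0.842·√(0.89·0.11)]² / (0.13)²
  = [1.645·0.4271 + 0.842·0.3129]² / 0.0169
  = [0.9660]² / 0.0169
  = 55.22
Design effect: 2.06 × 55.22 = 113.75.
Round up → n = 114.

n = 114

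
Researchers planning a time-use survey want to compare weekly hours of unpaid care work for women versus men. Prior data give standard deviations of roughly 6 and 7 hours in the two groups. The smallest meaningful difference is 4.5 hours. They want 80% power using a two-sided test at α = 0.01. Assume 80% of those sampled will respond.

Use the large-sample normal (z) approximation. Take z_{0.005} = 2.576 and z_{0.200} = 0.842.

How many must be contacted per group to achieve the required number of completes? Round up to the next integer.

n = (z_{α/2} + z_β)² · (σ₁² + σ₂²) / δ²
  = (2.576 + 0.842)² · (6² + 7² = 85) / 4.5²
  = 11.6827 · 85 / 20.25
  = 49.04
Adjust for 80% response: 49.04 / 0.80 = 61.30.
Round up → n = 62 per group.

n = 62 per group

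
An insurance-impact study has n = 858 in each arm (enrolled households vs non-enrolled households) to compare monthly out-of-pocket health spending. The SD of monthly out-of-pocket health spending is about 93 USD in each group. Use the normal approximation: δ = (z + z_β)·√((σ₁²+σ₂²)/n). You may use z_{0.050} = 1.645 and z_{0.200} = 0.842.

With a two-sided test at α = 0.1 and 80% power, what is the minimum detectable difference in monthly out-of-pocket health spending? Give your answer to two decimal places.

Minimum detectable difference ≈ 11.17 USD

δ = (z_{α/2} + z_β) · √((σ₁²+σ₂²)/n)
  = (1.645 + 0.842) · √(17298/858)
  = 2.487 · √20.1608
  = 2.487 · 4.4901
  = 11.1668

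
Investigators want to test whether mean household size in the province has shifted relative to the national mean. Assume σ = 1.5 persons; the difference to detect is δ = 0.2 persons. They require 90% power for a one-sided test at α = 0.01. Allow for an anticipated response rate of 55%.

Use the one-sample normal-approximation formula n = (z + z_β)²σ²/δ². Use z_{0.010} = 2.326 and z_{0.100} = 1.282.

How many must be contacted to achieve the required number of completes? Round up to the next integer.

n = (z_α + z_β)² · σ² / δ²
  = (2.326 + 1.282)² · 1.5² / 0.2²
  = 13.0177 · 2.25 / 0.04
  = 732.24
Adjust for 55% response: 732.24 / 0.55 = 1331.35.
Round up → n = 1332.

n = 1332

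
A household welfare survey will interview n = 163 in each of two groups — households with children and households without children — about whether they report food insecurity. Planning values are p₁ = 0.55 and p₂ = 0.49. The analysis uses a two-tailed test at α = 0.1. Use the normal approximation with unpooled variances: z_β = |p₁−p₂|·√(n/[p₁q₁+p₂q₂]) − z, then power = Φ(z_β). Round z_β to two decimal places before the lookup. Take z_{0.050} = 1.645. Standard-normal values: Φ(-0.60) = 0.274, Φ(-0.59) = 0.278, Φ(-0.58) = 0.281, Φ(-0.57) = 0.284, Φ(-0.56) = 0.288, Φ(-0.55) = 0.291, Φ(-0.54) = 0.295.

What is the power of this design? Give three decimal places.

z_β = |p₁−p₂|·√(n/[p₁q₁+p₂q₂]) − z_{α/2}
    = 0.06 · √(163/0.4974) − 1.645
    = 0.06 · 18.1026 − 1.645
    = 1.0862 − 1.645 = -0.5588 → -0.56
Power = Φ(-0.56) = 0.288.

Power ≈ 0.288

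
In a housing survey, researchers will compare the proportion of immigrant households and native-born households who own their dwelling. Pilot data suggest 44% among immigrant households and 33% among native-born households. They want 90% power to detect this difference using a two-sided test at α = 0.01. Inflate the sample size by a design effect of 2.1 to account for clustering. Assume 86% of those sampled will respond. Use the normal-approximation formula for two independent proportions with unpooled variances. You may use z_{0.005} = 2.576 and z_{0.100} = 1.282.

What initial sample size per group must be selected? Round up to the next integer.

n = 1405 per group

n = (z_{α/2} + z_β)² · [p₁(1−p₁) + p₂(1−p₂)] / (p₁ − p₂)²
  = (2.576 + 1.282)² · (0.44·0.56 + 0.33·0.67) / (0.11)²
  = (3.858)² · (0.2464 + 0.2211) / 0.0121
  = 14.8842 · 0.4675 / 0.0121
  = 575.07
Design effect: 2.1 × 575.07 = 1207.65.
Adjust for 86% response: 1207.65 / 0.86 = 1404.24.
Round up → n = 1405 per group.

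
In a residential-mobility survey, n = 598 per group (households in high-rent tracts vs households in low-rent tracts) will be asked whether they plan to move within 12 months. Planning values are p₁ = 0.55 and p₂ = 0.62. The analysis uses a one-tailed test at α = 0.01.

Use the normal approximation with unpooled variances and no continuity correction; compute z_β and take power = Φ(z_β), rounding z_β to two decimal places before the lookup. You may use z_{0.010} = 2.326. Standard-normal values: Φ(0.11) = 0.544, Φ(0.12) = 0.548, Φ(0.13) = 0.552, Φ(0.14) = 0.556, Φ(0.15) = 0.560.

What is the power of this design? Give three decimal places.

Power ≈ 0.556

z_β = |p₁−p₂|·√(n/[p₁q₁+p₂q₂]) − z_α
    = 0.07 · √(598/0.4831) − 2.326
    = 0.07 · 35.1829 − 2.326
    = 2.4628 − 2.326 = 0.1368 → 0.14
Power = Φ(0.14) = 0.556.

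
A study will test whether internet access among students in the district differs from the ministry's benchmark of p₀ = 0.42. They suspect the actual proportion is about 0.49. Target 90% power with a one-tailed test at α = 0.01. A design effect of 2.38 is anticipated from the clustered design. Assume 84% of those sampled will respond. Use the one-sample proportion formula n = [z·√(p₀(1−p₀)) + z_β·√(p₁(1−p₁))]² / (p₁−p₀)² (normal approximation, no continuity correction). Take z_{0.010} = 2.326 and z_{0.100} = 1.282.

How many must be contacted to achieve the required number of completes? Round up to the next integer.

n = 1851

n = [z_α·√(p₀q₀) + z_β·√(p₁q₁)]² / (p₁ − p₀)²
  = [2.326·√(0.42·0.58) + 1.282·√(0.49·0.51)]² / (0.07)²
  = [2.326·0.4936 + 1.282·0.4999]² / 0.0049
  = [1.7889]² / 0.0049
  = 653.09
Design effect: 2.38 × 653.09 = 1554.35.
Adjust for 84% response: 1554.35 / 0.84 = 1850.41.
Round up → n = 1851.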